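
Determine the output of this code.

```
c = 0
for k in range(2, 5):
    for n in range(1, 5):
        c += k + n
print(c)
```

k=2,n=1: c = 0+3 = 3
k=2,n=2: c = 3+4 = 7
k=2,n=3: c = 7+5 = 12
k=2,n=4: c = 12+6 = 18
k=3,n=1: c = 18+4 = 22
k=3,n=2: c = 22+5 = 27
k=3,n=3: c = 27+6 = 33
k=3,n=4: c = 33+7 = 40
k=4,n=1: c = 40+5 = 45
k=4,n=2: c = 45+6 = 51
k=4,n=3: c = 51+7 = 58
k=4,n=4: c = 58+8 = 66

66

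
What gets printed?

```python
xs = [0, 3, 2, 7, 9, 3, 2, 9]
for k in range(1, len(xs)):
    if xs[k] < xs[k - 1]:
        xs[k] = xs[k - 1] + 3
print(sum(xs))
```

k=1: 3>=0, unchanged → [0, 3, 2, 7, 9, 3, 2, 9]
k=2: 2<3, xs[2] = 3+3 = 6 → [0, 3, 6, 7, 9, 3, 2, 9]
k=3: 7>=6, unchanged → [0, 3, 6, 7, 9, 3, 2, 9]
k=4: 9>=7, unchanged → [0, 3, 6, 7, 9, 3, 2, 9]
k=5: 3<9, xs[5] = 9+3 = 12 → [0, 3, 6, 7, 9, 12, 2, 9]
k=6: 2<12, xs[6] = 12+3 = 15 → [0, 3, 6, 7, 9, 12, 15, 9]
k=7: 9<15, xs[7] = 15+3 = 18 → [0, 3, 6, 7, 9, 12, 15, 18]
sum = 70

70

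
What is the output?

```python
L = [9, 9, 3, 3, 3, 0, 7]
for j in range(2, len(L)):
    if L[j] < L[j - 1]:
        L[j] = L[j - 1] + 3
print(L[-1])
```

24

j=2: 3<9, L[2] = 9+3 = 12 → [9, 9, 12, 3, 3, 0, 7]
j=3: 3<12, L[3] = 12+3 = 15 → [9, 9, 12, 15, 3, 0, 7]
j=4: 3<15, L[4] = 15+3 = 18 → [9, 9, 12, 15, 18, 0, 7]
j=5: 0<18, L[5] = 18+3 = 21 → [9, 9, 12, 15, 18, 21, 7]
j=6: 7<21, L[6] = 21+3 = 24 → [9, 9, 12, 15, 18, 21, 24]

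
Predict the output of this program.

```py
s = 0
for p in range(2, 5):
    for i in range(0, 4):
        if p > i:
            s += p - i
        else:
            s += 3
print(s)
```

28

p=2,i=0: 2>0, s = 0+2 = 2
p=2,i=1: 2>1, s = 2+1 = 3
p=2,i=2: not 2>2, s = 3+3 = 6
p=2,i=3: not 2>3, s = 6+3 = 9
p=3,i=0: 3>0, s = 9+3 = 12
p=3,i=1: 3>1, s = 12+2 = 14
p=3,i=2: 3>2, s = 14+1 = 15
p=3,i=3: not 3>3, s = 15+3 = 18
p=4,i=0: 4>0, s = 18+4 = 22
p=4,i=1: 4>1, s = 22+3 = 25
p=4,i=2: 4>2, s = 25+2 = 27
p=4,i=3: 4>3, s = 27+1 = 28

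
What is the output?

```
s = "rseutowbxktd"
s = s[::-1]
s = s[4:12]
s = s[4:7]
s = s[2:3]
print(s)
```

reverse → 'dtkxbwotuesr'
slice [4:12] → 'bwotuesr'
slice [4:7] → 'ues'
slice [2:3] → 's'

s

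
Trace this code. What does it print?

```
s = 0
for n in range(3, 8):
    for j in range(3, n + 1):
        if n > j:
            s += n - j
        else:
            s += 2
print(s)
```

n=3,j=3: not 3>3, s = 0+2 = 2
n=4,j=3: 4>3, s = 2+1 = 3
n=4,j=4: not 4>4, s = 3+2 = 5
n=5,j=3: 5>3, s = 5+2 = 7
n=5,j=4: 5>4, s = 7+1 = 8
n=5,j=5: not 5>5, s = 8+2 = 10
n=6,j=3: 6>3, s = 10+3 = 13
n=6,j=4: 6>4, s = 13+2 = 15
n=6,j=5: 6>5, s = 15+1 = 16
n=6,j=6: not 6>6, s = 16+2 = 18
n=7,j=3: 7>3, s = 18+4 = 22
n=7,j=4: 7>4, s = 22+3 = 25
n=7,j=5: 7>5, s = 25+2 = 27
n=7,j=6: 7>6, s = 27+1 = 28
n=7,j=7: not 7>7, s = 28+2 = 30

30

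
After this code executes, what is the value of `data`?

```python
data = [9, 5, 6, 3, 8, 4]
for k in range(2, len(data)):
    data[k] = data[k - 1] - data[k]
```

[9, 5, -1, -4, -12, -16]

k=2: data[2] = 5-6 = -1 → [9, 5, -1, 3, 8, 4]
k=3: data[3] = (-1)-3 = -4 → [9, 5, -1, -4, 8, 4]
k=4: data[4] = (-4)-8 = -12 → [9, 5, -1, -4, -12, 4]
k=5: data[5] = (-12)-4 = -16 → [9, 5, -1, -4, -12, -16]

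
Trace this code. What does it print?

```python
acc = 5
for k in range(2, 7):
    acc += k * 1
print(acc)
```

k=2: acc = 5+2*1 = 7
k=3: acc = 7+3*1 = 10
k=4: acc = 10+4*1 = 14
k=5: acc = 14+5*1 = 19
k=6: acc = 19+6*1 = 25

25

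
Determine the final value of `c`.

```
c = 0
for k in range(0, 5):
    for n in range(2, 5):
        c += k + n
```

k=0,n=2: c = 0+2 = 2
k=0,n=3: c = 2+3 = 5
k=0,n=4: c = 5+4 = 9
k=1,n=2: c = 9+3 = 12
k=1,n=3: c = 12+4 = 16
k=1,n=4: c = 16+5 = 21
k=2,n=2: c = 21+4 = 25
k=2,n=3: c = 25+5 = 30
k=2,n=4: c = 30+6 = 36
k=3,n=2: c = 36+5 = 41
k=3,n=3: c = 41+6 = 47
k=3,n=4: c = 47+7 = 54
k=4,n=2: c = 54+6 = 60
k=4,n=3: c = 60+7 = 67
k=4,n=4: c = 67+8 = 75

75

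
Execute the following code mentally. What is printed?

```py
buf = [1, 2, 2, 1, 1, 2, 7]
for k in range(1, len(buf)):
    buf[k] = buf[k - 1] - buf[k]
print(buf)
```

[1, -1, -3, -4, -5, -7, -14]

k=1: buf[1] = 1-2 = -1 → [1, -1, 2, 1, 1, 2, 7]
k=2: buf[2] = (-1)-2 = -3 → [1, -1, -3, 1, 1, 2, 7]
k=3: buf[3] = (-3)-1 = -4 → [1, -1, -3, -4, 1, 2, 7]
k=4: buf[4] = (-4)-1 = -5 → [1, -1, -3, -4, -5, 2, 7]
k=5: buf[5] = (-5)-2 = -7 → [1, -1, -3, -4, -5, -7, 7]
k=6: buf[6] = (-7)-7 = -14 → [1, -1, -3, -4, -5, -7, -14]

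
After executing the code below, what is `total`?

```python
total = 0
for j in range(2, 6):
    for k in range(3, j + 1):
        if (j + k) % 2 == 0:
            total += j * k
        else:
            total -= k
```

58

j=3,k=3: even sum, total = 0+9 = 9
j=4,k=3: odd sum, total = 9-3 = 6
j=4,k=4: even sum, total = 6+16 = 22
j=5,k=3: even sum, total = 22+15 = 37
j=5,k=4: odd sum, total = 37-4 = 33
j=5,k=5: even sum, total = 33+25 = 58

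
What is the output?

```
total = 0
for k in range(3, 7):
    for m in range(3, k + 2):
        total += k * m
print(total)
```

k=3,m=3: total = 0+9 = 9
k=3,m=4: total = 9+12 = 21
k=4,m=3: total = 21+12 = 33
k=4,m=4: total = 33+16 = 49
k=4,m=5: total = 49+20 = 69
k=5,m=3: total = 69+15 = 84
k=5,m=4: total = 84+20 = 104
k=5,m=5: total = 104+25 = 129
k=5,m=6: total = 129+30 = 159
k=6,m=3: total = 159+18 = 177
k=6,m=4: total = 177+24 = 201
k=6,m=5: total = 201+30 = 231
k=6,m=6: total = 231+36 = 267
k=6,m=7: total = 267+42 = 309

309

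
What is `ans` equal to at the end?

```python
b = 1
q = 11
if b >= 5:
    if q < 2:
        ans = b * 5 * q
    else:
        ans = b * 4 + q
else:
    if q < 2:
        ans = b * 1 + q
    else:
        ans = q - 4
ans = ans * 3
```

b=1, q=11
b >= 5 is False; q < 2 is False
→ ans = q - 4 = 7
ans = 7*3 = 21

21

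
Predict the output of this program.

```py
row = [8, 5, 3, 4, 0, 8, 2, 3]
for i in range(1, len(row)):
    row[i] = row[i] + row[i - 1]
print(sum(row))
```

168

i=1: row[1] = 5+8 = 13 → [8, 13, 3, 4, 0, 8, 2, 3]
i=2: row[2] = 3+13 = 16 → [8, 13, 16, 4, 0, 8, 2, 3]
i=3: row[3] = 4+16 = 20 → [8, 13, 16, 20, 0, 8, 2, 3]
i=4: row[4] = 0+20 = 20 → [8, 13, 16, 20, 20, 8, 2, 3]
i=5: row[5] = 8+20 = 28 → [8, 13, 16, 20, 20, 28, 2, 3]
i=6: row[6] = 2+28 = 30 → [8, 13, 16, 20, 20, 28, 30, 3]
i=7: row[7] = 3+30 = 33 → [8, 13, 16, 20, 20, 28, 30, 33]
sum = 168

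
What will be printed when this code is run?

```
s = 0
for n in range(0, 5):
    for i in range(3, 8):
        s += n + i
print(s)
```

175

n=0,i=3: s = 0+3 = 3
n=0,i=4: s = 3+4 = 7
n=0,i=5: s = 7+5 = 12
n=0,i=6: s = 12+6 = 18
n=0,i=7: s = 18+7 = 25
n=1,i=3: s = 25+4 = 29
n=1,i=4: s = 29+5 = 34
n=1,i=5: s = 34+6 = 40
n=1,i=6: s = 40+7 = 47
n=1,i=7: s = 47+8 = 55
n=2,i=3: s = 55+5 = 60
n=2,i=4: s = 60+6 = 66
n=2,i=5: s = 66+7 = 73
n=2,i=6: s = 73+8 = 81
n=2,i=7: s = 81+9 = 90
n=3,i=3: s = 90+6 = 96
n=3,i=4: s = 96+7 = 103
n=3,i=5: s = 103+8 = 111
n=3,i=6: s = 111+9 = 120
n=3,i=7: s = 120+10 = 130
n=4,i=3: s = 130+7 = 137
n=4,i=4: s = 137+8 = 145
n=4,i=5: s = 145+9 = 154
n=4,i=6: s = 154+10 = 164
n=4,i=7: s = 164+11 = 175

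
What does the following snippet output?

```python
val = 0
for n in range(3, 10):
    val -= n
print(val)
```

-42

n=3: val = 0-3 = -3
n=4: val = (-3)-4 = -7
n=5: val = (-7)-5 = -12
n=6: val = (-12)-6 = -18
n=7: val = (-18)-7 = -25
n=8: val = (-25)-8 = -33
n=9: val = (-33)-9 = -42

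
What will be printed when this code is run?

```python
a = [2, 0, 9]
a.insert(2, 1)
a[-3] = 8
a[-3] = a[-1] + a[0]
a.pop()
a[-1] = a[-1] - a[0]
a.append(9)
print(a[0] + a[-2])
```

insert 1 at 2 → [2, 0, 1, 9]
a[-3] = 8 → [2, 8, 1, 9]
a[-3] = a[-1]+a[0] = 9+2 = 11 → [2, 11, 1, 9]
pop() removes 9 → [2, 11, 1]
a[-1] = a[-1]-a[0] = 1-2 = -1 → [2, 11, -1]
append 9 → [2, 11, -1, 9]
a[0]+a[-2] = 2+(-1) = 1

1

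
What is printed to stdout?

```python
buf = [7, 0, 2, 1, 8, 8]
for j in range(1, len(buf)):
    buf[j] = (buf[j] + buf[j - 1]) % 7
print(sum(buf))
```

j=1: buf[1] = (0+7)%7 = 0 → [7, 0, 2, 1, 8, 8]
j=2: buf[2] = (2+0)%7 = 2 → [7, 0, 2, 1, 8, 8]
j=3: buf[3] = (1+2)%7 = 3 → [7, 0, 2, 3, 8, 8]
j=4: buf[4] = (8+3)%7 = 4 → [7, 0, 2, 3, 4, 8]
j=5: buf[5] = (8+4)%7 = 5 → [7, 0, 2, 3, 4, 5]
sum = 21

21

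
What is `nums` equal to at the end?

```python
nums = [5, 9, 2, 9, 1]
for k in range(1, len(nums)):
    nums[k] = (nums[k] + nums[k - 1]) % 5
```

k=1: nums[1] = (9+5)%5 = 4 → [5, 4, 2, 9, 1]
k=2: nums[2] = (2+4)%5 = 1 → [5, 4, 1, 9, 1]
k=3: nums[3] = (9+1)%5 = 0 → [5, 4, 1, 0, 1]
k=4: nums[4] = (1+0)%5 = 1 → [5, 4, 1, 0, 1]

[5, 4, 1, 0, 1]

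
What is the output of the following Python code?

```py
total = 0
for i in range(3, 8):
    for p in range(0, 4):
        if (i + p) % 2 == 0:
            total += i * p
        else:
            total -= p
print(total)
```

66

i=3,p=0: odd sum, total = 0-0 = 0
i=3,p=1: even sum, total = 0+3 = 3
i=3,p=2: odd sum, total = 3-2 = 1
i=3,p=3: even sum, total = 1+9 = 10
i=4,p=0: even sum, total = 10+0 = 10
i=4,p=1: odd sum, total = 10-1 = 9
i=4,p=2: even sum, total = 9+8 = 17
i=4,p=3: odd sum, total = 17-3 = 14
i=5,p=0: odd sum, total = 14-0 = 14
i=5,p=1: even sum, total = 14+5 = 19
i=5,p=2: odd sum, total = 19-2 = 17
i=5,p=3: even sum, total = 17+15 = 32
i=6,p=0: even sum, total = 32+0 = 32
i=6,p=1: odd sum, total = 32-1 = 31
i=6,p=2: even sum, total = 31+12 = 43
i=6,p=3: odd sum, total = 43-3 = 40
i=7,p=0: odd sum, total = 40-0 = 40
i=7,p=1: even sum, total = 40+7 = 47
i=7,p=2: odd sum, total = 47-2 = 45
i=7,p=3: even sum, total = 45+21 = 66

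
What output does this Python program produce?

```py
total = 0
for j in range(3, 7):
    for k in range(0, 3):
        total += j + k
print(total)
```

j=3,k=0: total = 0+3 = 3
j=3,k=1: total = 3+4 = 7
j=3,k=2: total = 7+5 = 12
j=4,k=0: total = 12+4 = 16
j=4,k=1: total = 16+5 = 21
j=4,k=2: total = 21+6 = 27
j=5,k=0: total = 27+5 = 32
j=5,k=1: total = 32+6 = 38
j=5,k=2: total = 38+7 = 45
j=6,k=0: total = 45+6 = 51
j=6,k=1: total = 51+7 = 58
j=6,k=2: total = 58+8 = 66

66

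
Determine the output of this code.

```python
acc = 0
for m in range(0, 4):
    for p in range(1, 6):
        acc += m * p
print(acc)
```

90

m=0,p=1: acc = 0+0 = 0
m=0,p=2: acc = 0+0 = 0
m=0,p=3: acc = 0+0 = 0
m=0,p=4: acc = 0+0 = 0
m=0,p=5: acc = 0+0 = 0
m=1,p=1: acc = 0+1 = 1
m=1,p=2: acc = 1+2 = 3
m=1,p=3: acc = 3+3 = 6
m=1,p=4: acc = 6+4 = 10
m=1,p=5: acc = 10+5 = 15
m=2,p=1: acc = 15+2 = 17
m=2,p=2: acc = 17+4 = 21
m=2,p=3: acc = 21+6 = 27
m=2,p=4: acc = 27+8 = 35
m=2,p=5: acc = 35+10 = 45
m=3,p=1: acc = 45+3 = 48
m=3,p=2: acc = 48+6 = 54
m=3,p=3: acc = 54+9 = 63
m=3,p=4: acc = 63+12 = 75
m=3,p=5: acc = 75+15 = 90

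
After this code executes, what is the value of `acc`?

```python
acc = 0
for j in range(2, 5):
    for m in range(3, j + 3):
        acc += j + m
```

j=2,m=3: acc = 0+5 = 5
j=2,m=4: acc = 5+6 = 11
j=3,m=3: acc = 11+6 = 17
j=3,m=4: acc = 17+7 = 24
j=3,m=5: acc = 24+8 = 32
j=4,m=3: acc = 32+7 = 39
j=4,m=4: acc = 39+8 = 47
j=4,m=5: acc = 47+9 = 56
j=4,m=6: acc = 56+10 = 66

66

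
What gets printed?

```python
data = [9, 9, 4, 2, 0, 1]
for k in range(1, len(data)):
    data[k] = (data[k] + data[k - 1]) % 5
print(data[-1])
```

0

k=1: data[1] = (9+9)%5 = 3 → [9, 3, 4, 2, 0, 1]
k=2: data[2] = (4+3)%5 = 2 → [9, 3, 2, 2, 0, 1]
k=3: data[3] = (2+2)%5 = 4 → [9, 3, 2, 4, 0, 1]
k=4: data[4] = (0+4)%5 = 4 → [9, 3, 2, 4, 4, 1]
k=5: data[5] = (1+4)%5 = 0 → [9, 3, 2, 4, 4, 0]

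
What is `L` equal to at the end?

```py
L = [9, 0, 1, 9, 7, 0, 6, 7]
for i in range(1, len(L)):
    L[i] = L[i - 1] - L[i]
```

[9, 9, 8, -1, -8, -8, -14, -21]

i=1: L[1] = 9-0 = 9 → [9, 9, 1, 9, 7, 0, 6, 7]
i=2: L[2] = 9-1 = 8 → [9, 9, 8, 9, 7, 0, 6, 7]
i=3: L[3] = 8-9 = -1 → [9, 9, 8, -1, 7, 0, 6, 7]
i=4: L[4] = (-1)-7 = -8 → [9, 9, 8, -1, -8, 0, 6, 7]
i=5: L[5] = (-8)-0 = -8 → [9, 9, 8, -1, -8, -8, 6, 7]
i=6: L[6] = (-8)-6 = -14 → [9, 9, 8, -1, -8, -8, -14, 7]
i=7: L[7] = (-14)-7 = -21 → [9, 9, 8, -1, -8, -8, -14, -21]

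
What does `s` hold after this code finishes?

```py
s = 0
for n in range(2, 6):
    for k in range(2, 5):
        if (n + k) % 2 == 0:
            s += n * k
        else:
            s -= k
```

n=2,k=2: even sum, s = 0+4 = 4
n=2,k=3: odd sum, s = 4-3 = 1
n=2,k=4: even sum, s = 1+8 = 9
n=3,k=2: odd sum, s = 9-2 = 7
n=3,k=3: even sum, s = 7+9 = 16
n=3,k=4: odd sum, s = 16-4 = 12
n=4,k=2: even sum, s = 12+8 = 20
n=4,k=3: odd sum, s = 20-3 = 17
n=4,k=4: even sum, s = 17+16 = 33
n=5,k=2: odd sum, s = 33-2 = 31
n=5,k=3: even sum, s = 31+15 = 46
n=5,k=4: odd sum, s = 46-4 = 42

42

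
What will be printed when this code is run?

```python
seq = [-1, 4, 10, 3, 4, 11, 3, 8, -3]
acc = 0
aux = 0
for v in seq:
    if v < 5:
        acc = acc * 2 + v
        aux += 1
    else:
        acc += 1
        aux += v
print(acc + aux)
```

v=-1: <5, acc = 0*2+(-1) = -1; aux=1
v=4: <5, acc = (-1)*2+4 = 2; aux=2
v=10: not <5, acc = 2+1 = 3; aux=12
v=3: <5, acc = 3*2+3 = 9; aux=13
v=4: <5, acc = 9*2+4 = 22; aux=14
v=11: not <5, acc = 22+1 = 23; aux=25
v=3: <5, acc = 23*2+3 = 49; aux=26
v=8: not <5, acc = 49+1 = 50; aux=34
v=-3: <5, acc = 50*2+(-3) = 97; aux=35
acc+aux = 97+35 = 132

132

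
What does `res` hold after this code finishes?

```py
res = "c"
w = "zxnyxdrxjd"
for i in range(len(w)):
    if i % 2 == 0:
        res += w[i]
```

i=0: add 'z' → 'cz'
i=1: skip
i=2: add 'n' → 'czn'
i=3: skip
i=4: add 'x' → 'cznx'
i=5: skip
i=6: add 'r' → 'cznxr'
i=7: skip
i=8: add 'j' → 'cznxrj'
i=9: skip

'cznxrj'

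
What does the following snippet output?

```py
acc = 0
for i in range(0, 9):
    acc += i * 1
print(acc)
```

i=0: acc = 0+0*1 = 0
i=1: acc = 0+1*1 = 1
i=2: acc = 1+2*1 = 3
i=3: acc = 3+3*1 = 6
i=4: acc = 6+4*1 = 10
i=5: acc = 10+5*1 = 15
i=6: acc = 15+6*1 = 21
i=7: acc = 21+7*1 = 28
i=8: acc = 28+8*1 = 36

36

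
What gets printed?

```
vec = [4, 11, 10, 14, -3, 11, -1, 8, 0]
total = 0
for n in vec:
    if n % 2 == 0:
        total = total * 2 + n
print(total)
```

n=4: even, total = 0*2+4 = 4
n=11: not even
n=10: even, total = 4*2+10 = 18
n=14: even, total = 18*2+14 = 50
n=-3: not even
n=11: not even
n=-1: not even
n=8: even, total = 50*2+8 = 108
n=0: even, total = 108*2+0 = 216

216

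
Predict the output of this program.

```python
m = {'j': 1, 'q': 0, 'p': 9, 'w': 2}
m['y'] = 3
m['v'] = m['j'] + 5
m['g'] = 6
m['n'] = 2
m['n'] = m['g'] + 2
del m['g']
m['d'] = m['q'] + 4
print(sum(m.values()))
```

33

m['y'] = 3 → {'j': 1, 'q': 0, 'p': 9, 'w': 2, 'y': 3}
m['v'] = m['j']+5 = 6 → {'j': 1, 'q': 0, 'p': 9, 'w': 2, 'y': 3, 'v': 6}
m['g'] = 6 → {'j': 1, 'q': 0, 'p': 9, 'w': 2, 'y': 3, 'v': 6, 'g': 6}
m['n'] = 2 → {'j': 1, 'q': 0, 'p': 9, 'w': 2, 'y': 3, 'v': 6, 'g': 6, 'n': 2}
m['n'] = m['g']+2 = 8 → {'j': 1, 'q': 0, 'p': 9, 'w': 2, 'y': 3, 'v': 6, 'g': 6, 'n': 8}
del 'g' → {'j': 1, 'q': 0, 'p': 9, 'w': 2, 'y': 3, 'v': 6, 'n': 8}
m['d'] = m['q']+4 = 4 → {'j': 1, 'q': 0, 'p': 9, 'w': 2, 'y': 3, 'v': 6, 'n': 8, 'd': 4}
sum of values = 33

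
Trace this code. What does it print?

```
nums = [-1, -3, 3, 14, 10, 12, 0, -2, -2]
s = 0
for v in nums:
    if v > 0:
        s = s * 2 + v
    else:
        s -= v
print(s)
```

180

v=-1: not >0, s = 0-(-1) = 1
v=-3: not >0, s = 1-(-3) = 4
v=3: >0, s = 4*2+3 = 11
v=14: >0, s = 11*2+14 = 36
v=10: >0, s = 36*2+10 = 82
v=12: >0, s = 82*2+12 = 176
v=0: not >0, s = 176-0 = 176
v=-2: not >0, s = 176-(-2) = 178
v=-2: not >0, s = 178-(-2) = 180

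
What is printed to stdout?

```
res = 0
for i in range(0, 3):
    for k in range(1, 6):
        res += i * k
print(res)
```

i=0,k=1: res = 0+0 = 0
i=0,k=2: res = 0+0 = 0
i=0,k=3: res = 0+0 = 0
i=0,k=4: res = 0+0 = 0
i=0,k=5: res = 0+0 = 0
i=1,k=1: res = 0+1 = 1
i=1,k=2: res = 1+2 = 3
i=1,k=3: res = 3+3 = 6
i=1,k=4: res = 6+4 = 10
i=1,k=5: res = 10+5 = 15
i=2,k=1: res = 15+2 = 17
i=2,k=2: res = 17+4 = 21
i=2,k=3: res = 21+6 = 27
i=2,k=4: res = 27+8 = 35
i=2,k=5: res = 35+10 = 45

45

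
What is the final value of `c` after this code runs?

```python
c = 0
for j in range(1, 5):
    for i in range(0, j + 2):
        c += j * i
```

j=1,i=0: c = 0+0 = 0
j=1,i=1: c = 0+1 = 1
j=1,i=2: c = 1+2 = 3
j=2,i=0: c = 3+0 = 3
j=2,i=1: c = 3+2 = 5
j=2,i=2: c = 5+4 = 9
j=2,i=3: c = 9+6 = 15
j=3,i=0: c = 15+0 = 15
j=3,i=1: c = 15+3 = 18
j=3,i=2: c = 18+6 = 24
j=3,i=3: c = 24+9 = 33
j=3,i=4: c = 33+12 = 45
j=4,i=0: c = 45+0 = 45
j=4,i=1: c = 45+4 = 49
j=4,i=2: c = 49+8 = 57
j=4,i=3: c = 57+12 = 69
j=4,i=4: c = 69+16 = 85
j=4,i=5: c = 85+20 = 105

105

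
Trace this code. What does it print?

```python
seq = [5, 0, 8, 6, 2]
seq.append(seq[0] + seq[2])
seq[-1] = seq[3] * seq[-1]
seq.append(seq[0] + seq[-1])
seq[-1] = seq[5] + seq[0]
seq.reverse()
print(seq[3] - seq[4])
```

append seq[0]+seq[2] = 5+8 = 13 → [5, 0, 8, 6, 2, 13]
seq[-1] = seq[3]*seq[-1] = 6*13 = 78 → [5, 0, 8, 6, 2, 78]
append seq[0]+seq[-1] = 5+78 = 83 → [5, 0, 8, 6, 2, 78, 83]
seq[-1] = seq[5]+seq[0] = 78+5 = 83 → [5, 0, 8, 6, 2, 78, 83]
reverse → [83, 78, 2, 6, 8, 0, 5]
seq[3]-seq[4] = 6-8 = -2

-2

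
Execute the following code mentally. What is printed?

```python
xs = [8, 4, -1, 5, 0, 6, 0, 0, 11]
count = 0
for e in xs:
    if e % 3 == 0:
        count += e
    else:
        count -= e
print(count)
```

-21

e=8: not %3==0, count = 0-8 = -8
e=4: not %3==0, count = (-8)-4 = -12
e=-1: not %3==0, count = (-12)-(-1) = -11
e=5: not %3==0, count = (-11)-5 = -16
e=0: %3==0, count = (-16)+0 = -16
e=6: %3==0, count = (-16)+6 = -10
e=0: %3==0, count = (-10)+0 = -10
e=0: %3==0, count = (-10)+0 = -10
e=11: not %3==0, count = (-10)-11 = -21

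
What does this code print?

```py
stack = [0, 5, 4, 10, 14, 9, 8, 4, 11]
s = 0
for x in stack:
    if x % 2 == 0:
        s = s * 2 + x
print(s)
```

220

x=0: even, s = 0*2+0 = 0
x=5: not even
x=4: even, s = 0*2+4 = 4
x=10: even, s = 4*2+10 = 18
x=14: even, s = 18*2+14 = 50
x=9: not even
x=8: even, s = 50*2+8 = 108
x=4: even, s = 108*2+4 = 220
x=11: not even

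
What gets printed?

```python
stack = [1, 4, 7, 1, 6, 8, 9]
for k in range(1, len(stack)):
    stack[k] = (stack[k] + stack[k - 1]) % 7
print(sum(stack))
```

k=1: stack[1] = (4+1)%7 = 5 → [1, 5, 7, 1, 6, 8, 9]
k=2: stack[2] = (7+5)%7 = 5 → [1, 5, 5, 1, 6, 8, 9]
k=3: stack[3] = (1+5)%7 = 6 → [1, 5, 5, 6, 6, 8, 9]
k=4: stack[4] = (6+6)%7 = 5 → [1, 5, 5, 6, 5, 8, 9]
k=5: stack[5] = (8+5)%7 = 6 → [1, 5, 5, 6, 5, 6, 9]
k=6: stack[6] = (9+6)%7 = 1 → [1, 5, 5, 6, 5, 6, 1]
sum = 29

29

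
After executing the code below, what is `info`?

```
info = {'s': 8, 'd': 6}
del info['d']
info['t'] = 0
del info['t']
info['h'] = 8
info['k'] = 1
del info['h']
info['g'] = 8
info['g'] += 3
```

{'s': 8, 'k': 1, 'g': 11}

del 'd' → {'s': 8}
info['t'] = 0 → {'s': 8, 't': 0}
del 't' → {'s': 8}
info['h'] = 8 → {'s': 8, 'h': 8}
info['k'] = 1 → {'s': 8, 'h': 8, 'k': 1}
del 'h' → {'s': 8, 'k': 1}
info['g'] = 8 → {'s': 8, 'k': 1, 'g': 8}
info['g'] = 8+3 = 11 → {'s': 8, 'k': 1, 'g': 11}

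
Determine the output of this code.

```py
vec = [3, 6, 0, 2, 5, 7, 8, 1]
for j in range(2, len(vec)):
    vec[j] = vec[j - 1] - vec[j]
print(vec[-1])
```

-17

j=2: vec[2] = 6-0 = 6 → [3, 6, 6, 2, 5, 7, 8, 1]
j=3: vec[3] = 6-2 = 4 → [3, 6, 6, 4, 5, 7, 8, 1]
j=4: vec[4] = 4-5 = -1 → [3, 6, 6, 4, -1, 7, 8, 1]
j=5: vec[5] = (-1)-7 = -8 → [3, 6, 6, 4, -1, -8, 8, 1]
j=6: vec[6] = (-8)-8 = -16 → [3, 6, 6, 4, -1, -8, -16, 1]
j=7: vec[7] = (-16)-1 = -17 → [3, 6, 6, 4, -1, -8, -16, -17]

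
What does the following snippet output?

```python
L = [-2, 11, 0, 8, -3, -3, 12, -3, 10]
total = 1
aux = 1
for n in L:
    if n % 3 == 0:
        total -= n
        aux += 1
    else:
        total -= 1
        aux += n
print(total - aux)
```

n=-2: not %3==0, total = 1-1 = 0; aux=-1
n=11: not %3==0, total = 0-1 = -1; aux=10
n=0: %3==0, total = (-1)-0 = -1; aux=11
n=8: not %3==0, total = (-1)-1 = -2; aux=19
n=-3: %3==0, total = (-2)-(-3) = 1; aux=20
n=-3: %3==0, total = 1-(-3) = 4; aux=21
n=12: %3==0, total = 4-12 = -8; aux=22
n=-3: %3==0, total = (-8)-(-3) = -5; aux=23
n=10: not %3==0, total = (-5)-1 = -6; aux=33
total-aux = (-6)-33 = -39

-39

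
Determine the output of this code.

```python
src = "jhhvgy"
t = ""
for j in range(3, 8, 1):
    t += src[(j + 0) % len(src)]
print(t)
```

vgyjh

j=3: add src[3]='v' → 'v'
j=4: add src[4]='g' → 'vg'
j=5: add src[5]='y' → 'vgy'
j=6: add src[0]='j' → 'vgyj'
j=7: add src[1]='h' → 'vgyjh'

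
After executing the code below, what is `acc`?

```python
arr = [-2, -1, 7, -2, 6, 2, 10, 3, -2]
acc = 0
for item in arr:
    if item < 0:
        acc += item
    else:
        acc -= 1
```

item=-2: <0, acc = 0+(-2) = -2
item=-1: <0, acc = (-2)+(-1) = -3
item=7: not <0, acc = (-3)-1 = -4
item=-2: <0, acc = (-4)+(-2) = -6
item=6: not <0, acc = (-6)-1 = -7
item=2: not <0, acc = (-7)-1 = -8
item=10: not <0, acc = (-8)-1 = -9
item=3: not <0, acc = (-9)-1 = -10
item=-2: <0, acc = (-10)+(-2) = -12

-12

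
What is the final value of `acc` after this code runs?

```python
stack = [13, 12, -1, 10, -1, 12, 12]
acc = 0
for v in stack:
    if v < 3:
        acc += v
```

-2

v=13: not <3
v=12: not <3
v=-1: <3, acc = 0+(-1) = -1
v=10: not <3
v=-1: <3, acc = (-1)+(-1) = -2
v=12: not <3
v=12: not <3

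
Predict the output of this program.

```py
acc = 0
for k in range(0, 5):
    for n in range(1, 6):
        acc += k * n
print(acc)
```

150

k=0,n=1: acc = 0+0 = 0
k=0,n=2: acc = 0+0 = 0
k=0,n=3: acc = 0+0 = 0
k=0,n=4: acc = 0+0 = 0
k=0,n=5: acc = 0+0 = 0
k=1,n=1: acc = 0+1 = 1
k=1,n=2: acc = 1+2 = 3
k=1,n=3: acc = 3+3 = 6
k=1,n=4: acc = 6+4 = 10
k=1,n=5: acc = 10+5 = 15
k=2,n=1: acc = 15+2 = 17
k=2,n=2: acc = 17+4 = 21
k=2,n=3: acc = 21+6 = 27
k=2,n=4: acc = 27+8 = 35
k=2,n=5: acc = 35+10 = 45
k=3,n=1: acc = 45+3 = 48
k=3,n=2: acc = 48+6 = 54
k=3,n=3: acc = 54+9 = 63
k=3,n=4: acc = 63+12 = 75
k=3,n=5: acc = 75+15 = 90
k=4,n=1: acc = 90+4 = 94
k=4,n=2: acc = 94+8 = 102
k=4,n=3: acc = 102+12 = 114
k=4,n=4: acc = 114+16 = 130
k=4,n=5: acc = 130+20 = 150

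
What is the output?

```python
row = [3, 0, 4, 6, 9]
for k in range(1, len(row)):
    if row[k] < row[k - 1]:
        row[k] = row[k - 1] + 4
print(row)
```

k=1: 0<3, row[1] = 3+4 = 7 → [3, 7, 4, 6, 9]
k=2: 4<7, row[2] = 7+4 = 11 → [3, 7, 11, 6, 9]
k=3: 6<11, row[3] = 11+4 = 15 → [3, 7, 11, 15, 9]
k=4: 9<15, row[4] = 15+4 = 19 → [3, 7, 11, 15, 19]

[3, 7, 11, 15, 19]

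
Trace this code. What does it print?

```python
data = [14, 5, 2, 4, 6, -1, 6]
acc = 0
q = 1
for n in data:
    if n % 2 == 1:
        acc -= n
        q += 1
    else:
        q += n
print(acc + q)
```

31

n=14: not odd; q=15
n=5: odd, acc = 0-5 = -5; q=16
n=2: not odd; q=18
n=4: not odd; q=22
n=6: not odd; q=28
n=-1: odd, acc = (-5)-(-1) = -4; q=29
n=6: not odd; q=35
acc+q = (-4)+35 = 31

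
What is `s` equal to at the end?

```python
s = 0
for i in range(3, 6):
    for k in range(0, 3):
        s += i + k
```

45

i=3,k=0: s = 0+3 = 3
i=3,k=1: s = 3+4 = 7
i=3,k=2: s = 7+5 = 12
i=4,k=0: s = 12+4 = 16
i=4,k=1: s = 16+5 = 21
i=4,k=2: s = 21+6 = 27
i=5,k=0: s = 27+5 = 32
i=5,k=1: s = 32+6 = 38
i=5,k=2: s = 38+7 = 45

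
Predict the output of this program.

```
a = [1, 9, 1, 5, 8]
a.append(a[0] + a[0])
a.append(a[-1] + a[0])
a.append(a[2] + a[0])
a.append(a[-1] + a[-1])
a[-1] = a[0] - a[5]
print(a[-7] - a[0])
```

0

append a[0]+a[0] = 1+1 = 2 → [1, 9, 1, 5, 8, 2]
append a[-1]+a[0] = 2+1 = 3 → [1, 9, 1, 5, 8, 2, 3]
append a[2]+a[0] = 1+1 = 2 → [1, 9, 1, 5, 8, 2, 3, 2]
append a[-1]+a[-1] = 2+2 = 4 → [1, 9, 1, 5, 8, 2, 3, 2, 4]
a[-1] = a[0]-a[5] = 1-2 = -1 → [1, 9, 1, 5, 8, 2, 3, 2, -1]
a[-7]-a[0] = 1-1 = 0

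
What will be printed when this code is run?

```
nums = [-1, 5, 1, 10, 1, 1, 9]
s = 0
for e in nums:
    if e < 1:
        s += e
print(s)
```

-1

e=-1: <1, s = 0+(-1) = -1
e=5: not <1
e=1: not <1
e=10: not <1
e=1: not <1
e=1: not <1
e=9: not <1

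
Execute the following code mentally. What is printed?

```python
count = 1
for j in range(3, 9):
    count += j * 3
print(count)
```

j=3: count = 1+3*3 = 10
j=4: count = 10+4*3 = 22
j=5: count = 22+5*3 = 37
j=6: count = 37+6*3 = 55
j=7: count = 55+7*3 = 76
j=8: count = 76+8*3 = 100

100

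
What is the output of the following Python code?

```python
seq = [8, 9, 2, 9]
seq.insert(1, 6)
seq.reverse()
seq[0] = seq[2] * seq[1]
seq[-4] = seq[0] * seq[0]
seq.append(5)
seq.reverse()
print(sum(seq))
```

370

insert 6 at 1 → [8, 6, 9, 2, 9]
reverse → [9, 2, 9, 6, 8]
seq[0] = seq[2]*seq[1] = 9*2 = 18 → [18, 2, 9, 6, 8]
seq[-4] = seq[0]*seq[0] = 18*18 = 324 → [18, 324, 9, 6, 8]
append 5 → [18, 324, 9, 6, 8, 5]
reverse → [5, 8, 6, 9, 324, 18]
sum = 370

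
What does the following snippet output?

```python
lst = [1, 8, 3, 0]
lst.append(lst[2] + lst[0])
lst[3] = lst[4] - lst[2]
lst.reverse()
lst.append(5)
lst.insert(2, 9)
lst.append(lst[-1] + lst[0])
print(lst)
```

append lst[2]+lst[0] = 3+1 = 4 → [1, 8, 3, 0, 4]
lst[3] = lst[4]-lst[2] = 4-3 = 1 → [1, 8, 3, 1, 4]
reverse → [4, 1, 3, 8, 1]
append 5 → [4, 1, 3, 8, 1, 5]
insert 9 at 2 → [4, 1, 9, 3, 8, 1, 5]
append lst[-1]+lst[0] = 5+4 = 9 → [4, 1, 9, 3, 8, 1, 5, 9]

[4, 1, 9, 3, 8, 1, 5, 9]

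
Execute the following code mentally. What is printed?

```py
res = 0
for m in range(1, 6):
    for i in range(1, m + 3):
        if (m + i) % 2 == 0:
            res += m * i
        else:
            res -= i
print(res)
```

138

m=1,i=1: even sum, res = 0+1 = 1
m=1,i=2: odd sum, res = 1-2 = -1
m=1,i=3: even sum, res = (-1)+3 = 2
m=2,i=1: odd sum, res = 2-1 = 1
m=2,i=2: even sum, res = 1+4 = 5
m=2,i=3: odd sum, res = 5-3 = 2
m=2,i=4: even sum, res = 2+8 = 10
m=3,i=1: even sum, res = 10+3 = 13
m=3,i=2: odd sum, res = 13-2 = 11
m=3,i=3: even sum, res = 11+9 = 20
m=3,i=4: odd sum, res = 20-4 = 16
m=3,i=5: even sum, res = 16+15 = 31
m=4,i=1: odd sum, res = 31-1 = 30
m=4,i=2: even sum, res = 30+8 = 38
m=4,i=3: odd sum, res = 38-3 = 35
m=4,i=4: even sum, res = 35+16 = 51
m=4,i=5: odd sum, res = 51-5 = 46
m=4,i=6: even sum, res = 46+24 = 70
m=5,i=1: even sum, res = 70+5 = 75
m=5,i=2: odd sum, res = 75-2 = 73
m=5,i=3: even sum, res = 73+15 = 88
m=5,i=4: odd sum, res = 88-4 = 84
m=5,i=5: even sum, res = 84+25 = 109
m=5,i=6: odd sum, res = 109-6 = 103
m=5,i=7: even sum, res = 103+35 = 138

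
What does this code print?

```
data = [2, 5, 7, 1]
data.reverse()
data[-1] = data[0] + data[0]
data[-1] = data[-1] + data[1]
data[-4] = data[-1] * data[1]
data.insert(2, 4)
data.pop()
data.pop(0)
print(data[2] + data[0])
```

reverse → [1, 7, 5, 2]
data[-1] = data[0]+data[0] = 1+1 = 2 → [1, 7, 5, 2]
data[-1] = data[-1]+data[1] = 2+7 = 9 → [1, 7, 5, 9]
data[-4] = data[-1]*data[1] = 9*7 = 63 → [63, 7, 5, 9]
insert 4 at 2 → [63, 7, 4, 5, 9]
pop() removes 9 → [63, 7, 4, 5]
pop(0) removes 63 → [7, 4, 5]
data[2]+data[0] = 5+7 = 12

12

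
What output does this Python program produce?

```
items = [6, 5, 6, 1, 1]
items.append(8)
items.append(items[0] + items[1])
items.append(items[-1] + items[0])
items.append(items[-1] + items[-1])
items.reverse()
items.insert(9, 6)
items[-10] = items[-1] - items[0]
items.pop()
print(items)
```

[-28, 17, 11, 8, 1, 1, 6, 5, 6]

append 8 → [6, 5, 6, 1, 1, 8]
append items[0]+items[1] = 6+5 = 11 → [6, 5, 6, 1, 1, 8, 11]
append items[-1]+items[0] = 11+6 = 17 → [6, 5, 6, 1, 1, 8, 11, 17]
append items[-1]+items[-1] = 17+17 = 34 → [6, 5, 6, 1, 1, 8, 11, 17, 34]
reverse → [34, 17, 11, 8, 1, 1, 6, 5, 6]
insert 6 at 9 → [34, 17, 11, 8, 1, 1, 6, 5, 6, 6]
items[-10] = items[-1]-items[0] = 6-34 = -28 → [-28, 17, 11, 8, 1, 1, 6, 5, 6, 6]
pop() removes 6 → [-28, 17, 11, 8, 1, 1, 6, 5, 6]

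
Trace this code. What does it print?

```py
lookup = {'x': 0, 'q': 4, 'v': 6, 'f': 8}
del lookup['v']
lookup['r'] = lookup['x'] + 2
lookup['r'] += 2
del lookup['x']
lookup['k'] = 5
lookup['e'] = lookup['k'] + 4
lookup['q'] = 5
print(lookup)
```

del 'v' → {'x': 0, 'q': 4, 'f': 8}
lookup['r'] = lookup['x']+2 = 2 → {'x': 0, 'q': 4, 'f': 8, 'r': 2}
lookup['r'] = 2+2 = 4 → {'x': 0, 'q': 4, 'f': 8, 'r': 4}
del 'x' → {'q': 4, 'f': 8, 'r': 4}
lookup['k'] = 5 → {'q': 4, 'f': 8, 'r': 4, 'k': 5}
lookup['e'] = lookup['k']+4 = 9 → {'q': 4, 'f': 8, 'r': 4, 'k': 5, 'e': 9}
lookup['q'] = 5 → {'q': 5, 'f': 8, 'r': 4, 'k': 5, 'e': 9}

{'q': 5, 'f': 8, 'r': 4, 'k': 5, 'e': 9}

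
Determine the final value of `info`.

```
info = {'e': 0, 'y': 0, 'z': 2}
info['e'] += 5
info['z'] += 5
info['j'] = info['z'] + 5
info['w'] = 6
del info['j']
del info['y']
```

{'e': 5, 'z': 7, 'w': 6}

info['e'] = 0+5 = 5 → {'e': 5, 'y': 0, 'z': 2}
info['z'] = 2+5 = 7 → {'e': 5, 'y': 0, 'z': 7}
info['j'] = info['z']+5 = 12 → {'e': 5, 'y': 0, 'z': 7, 'j': 12}
info['w'] = 6 → {'e': 5, 'y': 0, 'z': 7, 'j': 12, 'w': 6}
del 'j' → {'e': 5, 'y': 0, 'z': 7, 'w': 6}
del 'y' → {'e': 5, 'z': 7, 'w': 6}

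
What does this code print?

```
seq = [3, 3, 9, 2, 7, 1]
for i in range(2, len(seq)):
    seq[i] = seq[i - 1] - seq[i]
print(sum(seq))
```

i=2: seq[2] = 3-9 = -6 → [3, 3, -6, 2, 7, 1]
i=3: seq[3] = (-6)-2 = -8 → [3, 3, -6, -8, 7, 1]
i=4: seq[4] = (-8)-7 = -15 → [3, 3, -6, -8, -15, 1]
i=5: seq[5] = (-15)-1 = -16 → [3, 3, -6, -8, -15, -16]
sum = -39

-39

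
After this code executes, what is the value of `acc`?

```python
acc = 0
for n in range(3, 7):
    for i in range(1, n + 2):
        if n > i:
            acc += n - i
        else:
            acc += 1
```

n=3,i=1: 3>1, acc = 0+2 = 2
n=3,i=2: 3>2, acc = 2+1 = 3
n=3,i=3: not 3>3, acc = 3+1 = 4
n=3,i=4: not 3>4, acc = 4+1 = 5
n=4,i=1: 4>1, acc = 5+3 = 8
n=4,i=2: 4>2, acc = 8+2 = 10
n=4,i=3: 4>3, acc = 10+1 = 11
n=4,i=4: not 4>4, acc = 11+1 = 12
n=4,i=5: not 4>5, acc = 12+1 = 13
n=5,i=1: 5>1, acc = 13+4 = 17
n=5,i=2: 5>2, acc = 17+3 = 20
n=5,i=3: 5>3, acc = 20+2 = 22
n=5,i=4: 5>4, acc = 22+1 = 23
n=5,i=5: not 5>5, acc = 23+1 = 24
n=5,i=6: not 5>6, acc = 24+1 = 25
n=6,i=1: 6>1, acc = 25+5 = 30
n=6,i=2: 6>2, acc = 30+4 = 34
n=6,i=3: 6>3, acc = 34+3 = 37
n=6,i=4: 6>4, acc = 37+2 = 39
n=6,i=5: 6>5, acc = 39+1 = 40
n=6,i=6: not 6>6, acc = 40+1 = 41
n=6,i=7: not 6>7, acc = 41+1 = 42

42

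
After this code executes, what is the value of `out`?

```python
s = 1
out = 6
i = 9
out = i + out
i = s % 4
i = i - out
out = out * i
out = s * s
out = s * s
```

1

out = 9+6 = 15
i = 1%4 = 1
i = 1-15 = -14
out = 15*(-14) = -210
out = 1*1 = 1
out = 1*1 = 1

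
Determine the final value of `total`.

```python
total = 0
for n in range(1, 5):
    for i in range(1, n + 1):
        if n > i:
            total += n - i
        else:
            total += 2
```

18

n=1,i=1: not 1>1, total = 0+2 = 2
n=2,i=1: 2>1, total = 2+1 = 3
n=2,i=2: not 2>2, total = 3+2 = 5
n=3,i=1: 3>1, total = 5+2 = 7
n=3,i=2: 3>2, total = 7+1 = 8
n=3,i=3: not 3>3, total = 8+2 = 10
n=4,i=1: 4>1, total = 10+3 = 13
n=4,i=2: 4>2, total = 13+2 = 15
n=4,i=3: 4>3, total = 15+1 = 16
n=4,i=4: not 4>4, total = 16+2 = 18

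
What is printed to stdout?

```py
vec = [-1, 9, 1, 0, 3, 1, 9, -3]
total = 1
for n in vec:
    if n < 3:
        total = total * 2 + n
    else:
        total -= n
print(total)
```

n=-1: <3, total = 1*2+(-1) = 1
n=9: not <3, total = 1-9 = -8
n=1: <3, total = (-8)*2+1 = -15
n=0: <3, total = (-15)*2+0 = -30
n=3: not <3, total = (-30)-3 = -33
n=1: <3, total = (-33)*2+1 = -65
n=9: not <3, total = (-65)-9 = -74
n=-3: <3, total = (-74)*2+(-3) = -151

-151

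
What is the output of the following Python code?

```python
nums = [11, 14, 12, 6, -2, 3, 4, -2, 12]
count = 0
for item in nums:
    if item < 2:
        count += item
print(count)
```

-4

item=11: not <2
item=14: not <2
item=12: not <2
item=6: not <2
item=-2: <2, count = 0+(-2) = -2
item=3: not <2
item=4: not <2
item=-2: <2, count = (-2)+(-2) = -4
item=12: not <2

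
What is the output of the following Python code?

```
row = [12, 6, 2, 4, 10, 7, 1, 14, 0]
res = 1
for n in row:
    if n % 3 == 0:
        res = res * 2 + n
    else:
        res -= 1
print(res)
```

n=12: %3==0, res = 1*2+12 = 14
n=6: %3==0, res = 14*2+6 = 34
n=2: not %3==0, res = 34-1 = 33
n=4: not %3==0, res = 33-1 = 32
n=10: not %3==0, res = 32-1 = 31
n=7: not %3==0, res = 31-1 = 30
n=1: not %3==0, res = 30-1 = 29
n=14: not %3==0, res = 29-1 = 28
n=0: %3==0, res = 28*2+0 = 56

56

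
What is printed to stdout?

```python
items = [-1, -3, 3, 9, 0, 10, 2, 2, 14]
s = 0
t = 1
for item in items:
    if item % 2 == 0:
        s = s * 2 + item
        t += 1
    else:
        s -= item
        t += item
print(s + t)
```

item=-1: not even, s = 0-(-1) = 1; t=0
item=-3: not even, s = 1-(-3) = 4; t=-3
item=3: not even, s = 4-3 = 1; t=0
item=9: not even, s = 1-9 = -8; t=9
item=0: even, s = (-8)*2+0 = -16; t=10
item=10: even, s = (-16)*2+10 = -22; t=11
item=2: even, s = (-22)*2+2 = -42; t=12
item=2: even, s = (-42)*2+2 = -82; t=13
item=14: even, s = (-82)*2+14 = -150; t=14
s+t = (-150)+14 = -136

-136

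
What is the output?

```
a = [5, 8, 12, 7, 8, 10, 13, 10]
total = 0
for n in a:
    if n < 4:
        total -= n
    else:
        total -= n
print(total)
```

-73

n=5: not <4, total = 0-5 = -5
n=8: not <4, total = (-5)-8 = -13
n=12: not <4, total = (-13)-12 = -25
n=7: not <4, total = (-25)-7 = -32
n=8: not <4, total = (-32)-8 = -40
n=10: not <4, total = (-40)-10 = -50
n=13: not <4, total = (-50)-13 = -63
n=10: not <4, total = (-63)-10 = -73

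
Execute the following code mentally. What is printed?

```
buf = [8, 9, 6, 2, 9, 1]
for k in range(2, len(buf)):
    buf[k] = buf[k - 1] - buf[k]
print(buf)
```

[8, 9, 3, 1, -8, -9]

k=2: buf[2] = 9-6 = 3 → [8, 9, 3, 2, 9, 1]
k=3: buf[3] = 3-2 = 1 → [8, 9, 3, 1, 9, 1]
k=4: buf[4] = 1-9 = -8 → [8, 9, 3, 1, -8, 1]
k=5: buf[5] = (-8)-1 = -9 → [8, 9, 3, 1, -8, -9]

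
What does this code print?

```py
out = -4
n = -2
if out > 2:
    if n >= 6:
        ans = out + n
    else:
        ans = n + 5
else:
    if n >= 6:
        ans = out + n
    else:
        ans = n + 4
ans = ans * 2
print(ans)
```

4

out=-4, n=-2
out > 2 is False; n >= 6 is False
→ ans = n + 4 = 2
ans = 2*2 = 4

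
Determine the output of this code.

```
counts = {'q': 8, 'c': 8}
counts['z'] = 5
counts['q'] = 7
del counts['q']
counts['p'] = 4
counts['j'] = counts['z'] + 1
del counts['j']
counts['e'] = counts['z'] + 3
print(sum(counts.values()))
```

25

counts['z'] = 5 → {'q': 8, 'c': 8, 'z': 5}
counts['q'] = 7 → {'q': 7, 'c': 8, 'z': 5}
del 'q' → {'c': 8, 'z': 5}
counts['p'] = 4 → {'c': 8, 'z': 5, 'p': 4}
counts['j'] = counts['z']+1 = 6 → {'c': 8, 'z': 5, 'p': 4, 'j': 6}
del 'j' → {'c': 8, 'z': 5, 'p': 4}
counts['e'] = counts['z']+3 = 8 → {'c': 8, 'z': 5, 'p': 4, 'e': 8}
sum of values = 25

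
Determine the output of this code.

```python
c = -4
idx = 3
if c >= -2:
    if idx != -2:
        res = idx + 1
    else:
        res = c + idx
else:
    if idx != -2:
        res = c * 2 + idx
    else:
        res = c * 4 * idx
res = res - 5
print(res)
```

-10

c=-4, idx=3
c >= -2 is False; idx != -2 is True
→ res = c * 2 + idx = -5
res = (-5)-5 = -10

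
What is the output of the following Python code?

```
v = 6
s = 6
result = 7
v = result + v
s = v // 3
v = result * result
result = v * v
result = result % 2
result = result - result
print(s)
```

v = 7+6 = 13
s = 13//3 = 4
v = 7*7 = 49
result = 49*49 = 2401
result = 2401%2 = 1
result = 1-1 = 0

4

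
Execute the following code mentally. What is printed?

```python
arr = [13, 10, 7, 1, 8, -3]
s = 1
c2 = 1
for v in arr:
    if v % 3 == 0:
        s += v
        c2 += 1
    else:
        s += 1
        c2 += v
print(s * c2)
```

123

v=13: not %3==0, s = 1+1 = 2; c2=14
v=10: not %3==0, s = 2+1 = 3; c2=24
v=7: not %3==0, s = 3+1 = 4; c2=31
v=1: not %3==0, s = 4+1 = 5; c2=32
v=8: not %3==0, s = 5+1 = 6; c2=40
v=-3: %3==0, s = 6+(-3) = 3; c2=41
s*c2 = 3*41 = 123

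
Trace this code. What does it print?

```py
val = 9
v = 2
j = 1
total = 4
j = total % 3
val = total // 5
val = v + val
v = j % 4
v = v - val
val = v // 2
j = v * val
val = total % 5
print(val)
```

j = 4%3 = 1
val = 4//5 = 0
val = 2+0 = 2
v = 1%4 = 1
v = 1-2 = -1
val = (-1)//2 = -1
j = (-1)*(-1) = 1
val = 4%5 = 4

4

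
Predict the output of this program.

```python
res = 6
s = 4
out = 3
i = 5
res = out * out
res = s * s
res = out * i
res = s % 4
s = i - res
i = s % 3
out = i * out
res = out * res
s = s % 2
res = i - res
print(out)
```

res = 3*3 = 9
res = 4*4 = 16
res = 3*5 = 15
res = 4%4 = 0
s = 5-0 = 5
i = 5%3 = 2
out = 2*3 = 6
res = 6*0 = 0
s = 5%2 = 1
res = 2-0 = 2

6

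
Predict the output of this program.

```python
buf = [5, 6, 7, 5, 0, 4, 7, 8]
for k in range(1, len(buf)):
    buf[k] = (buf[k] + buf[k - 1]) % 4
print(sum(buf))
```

k=1: buf[1] = (6+5)%4 = 3 → [5, 3, 7, 5, 0, 4, 7, 8]
k=2: buf[2] = (7+3)%4 = 2 → [5, 3, 2, 5, 0, 4, 7, 8]
k=3: buf[3] = (5+2)%4 = 3 → [5, 3, 2, 3, 0, 4, 7, 8]
k=4: buf[4] = (0+3)%4 = 3 → [5, 3, 2, 3, 3, 4, 7, 8]
k=5: buf[5] = (4+3)%4 = 3 → [5, 3, 2, 3, 3, 3, 7, 8]
k=6: buf[6] = (7+3)%4 = 2 → [5, 3, 2, 3, 3, 3, 2, 8]
k=7: buf[7] = (8+2)%4 = 2 → [5, 3, 2, 3, 3, 3, 2, 2]
sum = 23

23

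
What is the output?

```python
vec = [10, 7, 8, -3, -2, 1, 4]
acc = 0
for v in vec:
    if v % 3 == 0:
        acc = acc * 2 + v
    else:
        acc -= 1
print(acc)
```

-12

v=10: not %3==0, acc = 0-1 = -1
v=7: not %3==0, acc = (-1)-1 = -2
v=8: not %3==0, acc = (-2)-1 = -3
v=-3: %3==0, acc = (-3)*2+(-3) = -9
v=-2: not %3==0, acc = (-9)-1 = -10
v=1: not %3==0, acc = (-10)-1 = -11
v=4: not %3==0, acc = (-11)-1 = -12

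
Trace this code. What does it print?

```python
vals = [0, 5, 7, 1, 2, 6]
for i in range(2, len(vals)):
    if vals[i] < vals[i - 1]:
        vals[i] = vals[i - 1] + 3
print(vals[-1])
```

i=2: 7>=5, unchanged → [0, 5, 7, 1, 2, 6]
i=3: 1<7, vals[3] = 7+3 = 10 → [0, 5, 7, 10, 2, 6]
i=4: 2<10, vals[4] = 10+3 = 13 → [0, 5, 7, 10, 13, 6]
i=5: 6<13, vals[5] = 13+3 = 16 → [0, 5, 7, 10, 13, 16]

16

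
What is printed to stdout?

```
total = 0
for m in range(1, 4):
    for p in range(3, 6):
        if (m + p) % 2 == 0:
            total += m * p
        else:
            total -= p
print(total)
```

24

m=1,p=3: even sum, total = 0+3 = 3
m=1,p=4: odd sum, total = 3-4 = -1
m=1,p=5: even sum, total = (-1)+5 = 4
m=2,p=3: odd sum, total = 4-3 = 1
m=2,p=4: even sum, total = 1+8 = 9
m=2,p=5: odd sum, total = 9-5 = 4
m=3,p=3: even sum, total = 4+9 = 13
m=3,p=4: odd sum, total = 13-4 = 9
m=3,p=5: even sum, total = 9+15 = 24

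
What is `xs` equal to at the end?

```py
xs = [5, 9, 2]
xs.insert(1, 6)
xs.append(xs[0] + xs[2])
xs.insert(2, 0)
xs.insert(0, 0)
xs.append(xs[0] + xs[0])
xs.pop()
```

[0, 5, 6, 0, 9, 2, 14]

insert 6 at 1 → [5, 6, 9, 2]
append xs[0]+xs[2] = 5+9 = 14 → [5, 6, 9, 2, 14]
insert 0 at 2 → [5, 6, 0, 9, 2, 14]
insert 0 at 0 → [0, 5, 6, 0, 9, 2, 14]
append xs[0]+xs[0] = 0+0 = 0 → [0, 5, 6, 0, 9, 2, 14, 0]
pop() removes 0 → [0, 5, 6, 0, 9, 2, 14]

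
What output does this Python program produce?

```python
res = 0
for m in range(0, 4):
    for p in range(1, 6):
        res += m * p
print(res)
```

m=0,p=1: res = 0+0 = 0
m=0,p=2: res = 0+0 = 0
m=0,p=3: res = 0+0 = 0
m=0,p=4: res = 0+0 = 0
m=0,p=5: res = 0+0 = 0
m=1,p=1: res = 0+1 = 1
m=1,p=2: res = 1+2 = 3
m=1,p=3: res = 3+3 = 6
m=1,p=4: res = 6+4 = 10
m=1,p=5: res = 10+5 = 15
m=2,p=1: res = 15+2 = 17
m=2,p=2: res = 17+4 = 21
m=2,p=3: res = 21+6 = 27
m=2,p=4: res = 27+8 = 35
m=2,p=5: res = 35+10 = 45
m=3,p=1: res = 45+3 = 48
m=3,p=2: res = 48+6 = 54
m=3,p=3: res = 54+9 = 63
m=3,p=4: res = 63+12 = 75
m=3,p=5: res = 75+15 = 90

90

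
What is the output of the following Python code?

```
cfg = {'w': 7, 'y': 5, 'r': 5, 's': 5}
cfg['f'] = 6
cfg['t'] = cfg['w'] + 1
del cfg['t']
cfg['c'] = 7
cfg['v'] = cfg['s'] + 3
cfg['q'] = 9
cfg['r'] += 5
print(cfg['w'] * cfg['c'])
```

49

cfg['f'] = 6 → {'w': 7, 'y': 5, 'r': 5, 's': 5, 'f': 6}
cfg['t'] = cfg['w']+1 = 8 → {'w': 7, 'y': 5, 'r': 5, 's': 5, 'f': 6, 't': 8}
del 't' → {'w': 7, 'y': 5, 'r': 5, 's': 5, 'f': 6}
cfg['c'] = 7 → {'w': 7, 'y': 5, 'r': 5, 's': 5, 'f': 6, 'c': 7}
cfg['v'] = cfg['s']+3 = 8 → {'w': 7, 'y': 5, 'r': 5, 's': 5, 'f': 6, 'c': 7, 'v': 8}
cfg['q'] = 9 → {'w': 7, 'y': 5, 'r': 5, 's': 5, 'f': 6, 'c': 7, 'v': 8, 'q': 9}
cfg['r'] = 5+5 = 10 → {'w': 7, 'y': 5, 'r': 10, 's': 5, 'f': 6, 'c': 7, 'v': 8, 'q': 9}
cfg['w']*cfg['c'] = 7*7 = 49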